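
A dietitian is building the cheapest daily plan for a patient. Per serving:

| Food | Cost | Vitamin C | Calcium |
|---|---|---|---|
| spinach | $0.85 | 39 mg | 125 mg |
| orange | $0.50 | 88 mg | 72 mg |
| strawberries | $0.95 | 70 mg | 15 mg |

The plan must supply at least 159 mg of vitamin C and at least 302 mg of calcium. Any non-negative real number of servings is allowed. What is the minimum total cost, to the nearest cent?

A basic optimal solution has at most two foods positive. Try each food alone and each pair with both targets met exactly.
spinach only: max(159/39, 302/125) = 4.077 servings → $3.47.
orange only: max(159/88, 302/72) = 4.194 servings → $2.10.
strawberries only: max(159/70, 302/15) = 20.13 servings → $19.13.
spinach + orange with both tight: 1.847 servings and 0.9884 servings → $2.06.
spinach + strawberries with both tight: 2.297 servings and 0.9917 servings → $2.89.
orange + strawberries: the both-tight solution has a negative serving — not a feasible corner.
So the least-cost plan costs $2.06.

$2.06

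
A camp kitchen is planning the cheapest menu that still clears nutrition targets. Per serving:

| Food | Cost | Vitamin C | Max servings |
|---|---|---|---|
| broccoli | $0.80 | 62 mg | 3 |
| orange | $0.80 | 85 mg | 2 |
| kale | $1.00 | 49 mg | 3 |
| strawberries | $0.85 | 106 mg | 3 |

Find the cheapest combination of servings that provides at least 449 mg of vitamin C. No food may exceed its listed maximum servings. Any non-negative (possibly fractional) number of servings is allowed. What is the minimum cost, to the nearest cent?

Cost per mg of vitamin C: strawberries $0.0080, orange $0.0094, broccoli $0.0129, kale $0.0204.
Take 3 servings of strawberries: +318.0 mg vitamin C for $2.55 (total $2.55, still need 131.0 mg).
Take 1.541 servings of orange: +131.0 mg vitamin C for $1.23 (total $3.78, still need 0.0 mg).
Filling from the cheapest source first is optimal under one linear minimum: $3.78.

$3.78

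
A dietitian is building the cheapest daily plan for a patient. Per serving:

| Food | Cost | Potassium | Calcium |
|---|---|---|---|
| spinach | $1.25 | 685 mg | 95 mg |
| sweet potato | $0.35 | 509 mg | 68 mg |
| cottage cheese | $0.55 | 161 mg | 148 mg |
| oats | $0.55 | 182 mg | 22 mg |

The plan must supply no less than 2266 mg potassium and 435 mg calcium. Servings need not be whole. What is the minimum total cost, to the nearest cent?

The cheapest plan sits at a corner of the feasible region — with two constraints it uses at most two foods.
spinach only: max(2266/685, 435/95) = 4.579 servings → $5.72.
sweet potato only: max(2266/509, 435/68) = 6.397 servings → $2.24.
cottage cheese only: max(2266/161, 435/148) = 14.07 servings → $7.74.
oats only: max(2266/182, 435/22) = 19.77 servings → $10.88.
spinach + sweet potato: the both-tight solution has a negative serving — not a feasible corner.
spinach + cottage cheese with both tight: 3.082 servings and 0.9607 servings → $4.38.
spinach + oats with both targets exact would need a negative amount; discard.
sweet potato + cottage cheese with both tight: 4.121 servings and 1.046 servings → $2.02.
sweet potato + oats: the both-tight solution has a negative serving — not a feasible corner.
cottage cheese + oats with both tight: 1.253 servings and 11.34 servings → $6.93.
So the least-cost plan costs $2.02.

$2.02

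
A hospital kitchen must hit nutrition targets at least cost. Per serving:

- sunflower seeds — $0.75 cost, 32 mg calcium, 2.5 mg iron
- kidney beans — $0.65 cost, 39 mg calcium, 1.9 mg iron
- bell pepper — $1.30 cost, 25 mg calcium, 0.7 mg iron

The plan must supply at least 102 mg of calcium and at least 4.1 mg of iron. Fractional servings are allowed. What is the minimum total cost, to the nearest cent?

At the optimum either one food covers both requirements or two foods hit both targets exactly; no other combination can be cheaper.
sunflower seeds only: max(102/32, 4.1/2.5) = 3.188 servings → $2.39.
kidney beans only: max(102/39, 4.1/1.9) = 2.615 servings → $1.70.
bell pepper only: max(102/25, 4.1/0.7) = 5.857 servings → $7.61.
sunflower seeds + kidney beans with both targets exact would need a negative amount; discard.
sunflower seeds + bell pepper with both tight: 0.7756 servings and 3.087 servings → $4.60.
kidney beans + bell pepper with both tight: 1.54 servings and 1.678 servings → $3.18.
So the least-cost plan costs $1.70.

$1.70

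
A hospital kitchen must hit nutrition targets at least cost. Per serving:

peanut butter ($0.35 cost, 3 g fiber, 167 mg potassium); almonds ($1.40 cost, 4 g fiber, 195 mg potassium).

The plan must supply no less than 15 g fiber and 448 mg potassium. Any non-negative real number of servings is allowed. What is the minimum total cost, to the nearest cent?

$1.75

peanut butter only: max(15/3, 448/167) = 5 servings → $1.75.
almonds only: max(15/4, 448/195) = 3.75 servings → $5.25.
peanut butter + almonds with both targets exact would need a negative amount; discard.
Cheapest feasible corner: $1.75.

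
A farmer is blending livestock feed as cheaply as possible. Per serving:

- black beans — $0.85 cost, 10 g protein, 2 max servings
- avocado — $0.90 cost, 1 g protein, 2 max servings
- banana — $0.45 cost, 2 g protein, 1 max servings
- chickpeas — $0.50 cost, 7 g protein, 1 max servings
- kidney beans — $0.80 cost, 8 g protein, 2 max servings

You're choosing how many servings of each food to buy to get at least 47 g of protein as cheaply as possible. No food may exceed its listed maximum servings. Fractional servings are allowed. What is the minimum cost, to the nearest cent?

$6.05

Cost per g of protein: chickpeas $0.0714, black beans $0.0850, kidney beans $0.1000, banana $0.2250, avocado $0.9000.
Take 1 serving of chickpeas: +7.0 g protein for $0.50 (total $0.50, still need 40.0 g).
Take 2 servings of black beans: +20.0 g protein for $1.70 (total $2.20, still need 20.0 g).
Take 2 servings of kidney beans: +16.0 g protein for $1.60 (total $3.80, still need 4.0 g).
Take 1 serving of banana: +2.0 g protein for $0.45 (total $4.25, still need 2.0 g).
Take 2 servings of avocado: +2.0 g protein for $1.80 (total $6.05, still need 0.0 g).
Greedy by cheapest-per-g is optimal for a single linear constraint, so the minimum cost is $6.05.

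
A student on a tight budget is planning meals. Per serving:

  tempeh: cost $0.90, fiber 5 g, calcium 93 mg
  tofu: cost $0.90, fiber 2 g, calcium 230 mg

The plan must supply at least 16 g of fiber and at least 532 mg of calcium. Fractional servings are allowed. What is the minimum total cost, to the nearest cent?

$3.54

At the optimum either one food covers both requirements or two foods hit both targets exactly; no other combination can be cheaper.
tempeh only: max(16/5, 532/93) = 5.72 servings → $5.15.
tofu only: max(16/2, 532/230) = 8 servings → $7.20.
tempeh + tofu with both tight: 2.714 servings and 1.216 servings → $3.54.
The minimum over all feasible corners is $3.54.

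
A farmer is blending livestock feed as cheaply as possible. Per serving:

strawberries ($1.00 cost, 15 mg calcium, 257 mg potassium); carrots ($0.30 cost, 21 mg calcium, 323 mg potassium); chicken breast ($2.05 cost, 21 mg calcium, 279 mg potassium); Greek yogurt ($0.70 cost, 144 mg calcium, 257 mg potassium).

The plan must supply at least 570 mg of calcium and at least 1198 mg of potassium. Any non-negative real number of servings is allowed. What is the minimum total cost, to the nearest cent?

$2.90

Compare the cost at each extreme point of the feasible region.
strawberries only: max(570/15, 1198/257) = 38 servings → $38.00.
carrots only: max(570/21, 1198/323) = 27.14 servings → $8.14.
chicken breast only: max(570/21, 1198/279) = 27.14 servings → $55.64.
Greek yogurt only: max(570/144, 1198/257) = 4.661 servings → $3.26.
strawberries + carrots: the both-tight solution has a negative serving — not a feasible corner.
strawberries + chicken breast: intersection lies outside the first quadrant.
strawberries + Greek yogurt with both tight: 0.7849 servings and 3.877 servings → $3.50.
carrots + chicken breast: intersection lies outside the first quadrant.
carrots + Greek yogurt with both tight: 0.6329 servings and 3.866 servings → $2.90.
chicken breast + Greek yogurt with both tight: 0.7482 servings and 3.849 servings → $4.23.
The minimum over all feasible corners is $2.90.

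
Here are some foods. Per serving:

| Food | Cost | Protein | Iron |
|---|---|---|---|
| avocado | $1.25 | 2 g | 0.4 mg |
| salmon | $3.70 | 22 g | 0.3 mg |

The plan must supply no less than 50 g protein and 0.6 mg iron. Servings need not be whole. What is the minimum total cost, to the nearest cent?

$8.41

With two linear requirements the optimum uses one or two foods; enumerate the corners.
avocado only: max(50/2, 0.6/0.4) = 25 servings → $31.25.
salmon only: max(50/22, 0.6/0.3) = 2.273 servings → $8.41.
avocado + salmon with both targets exact would need a negative amount; discard.
So the least-cost plan costs $8.41.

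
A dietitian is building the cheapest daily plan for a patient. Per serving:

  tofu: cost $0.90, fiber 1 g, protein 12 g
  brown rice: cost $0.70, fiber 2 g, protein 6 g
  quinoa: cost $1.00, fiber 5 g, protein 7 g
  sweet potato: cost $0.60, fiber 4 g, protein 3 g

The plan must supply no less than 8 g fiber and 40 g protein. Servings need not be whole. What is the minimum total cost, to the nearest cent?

With two linear requirements the optimum uses one or two foods; enumerate the corners.
tofu only: max(8/1, 40/12) = 8 servings → $7.20.
brown rice only: max(8/2, 40/6) = 6.667 servings → $4.67.
quinoa only: max(8/5, 40/7) = 5.714 servings → $5.71.
sweet potato only: max(8/4, 40/3) = 13.33 servings → $8.00.
tofu + brown rice with both tight: 1.778 servings and 3.111 servings → $3.78.
tofu + quinoa with both tight: 2.717 servings and 1.057 servings → $3.50.
tofu + sweet potato with both tight: 3.022 servings and 1.244 servings → $3.47.
brown rice + quinoa: the both-tight solution has a negative serving — not a feasible corner.
brown rice + sweet potato: the both-tight solution has a negative serving — not a feasible corner.
quinoa + sweet potato: intersection lies outside the first quadrant.
Cheapest feasible corner: $3.47.

$3.47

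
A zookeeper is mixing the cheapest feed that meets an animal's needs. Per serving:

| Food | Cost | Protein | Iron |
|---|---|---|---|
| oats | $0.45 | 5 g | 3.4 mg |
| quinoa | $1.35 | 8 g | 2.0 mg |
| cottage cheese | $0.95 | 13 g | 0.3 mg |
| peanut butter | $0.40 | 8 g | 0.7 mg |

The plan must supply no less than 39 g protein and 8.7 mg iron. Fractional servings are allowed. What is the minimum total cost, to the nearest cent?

$2.31

For a min-cost LP with two ≥-constraints, a basic feasible solution has at most two positive variables.
oats only: max(39/5, 8.7/3.4) = 7.8 servings → $3.51.
quinoa only: max(39/8, 8.7/2.0) = 4.875 servings → $6.58.
cottage cheese only: max(39/13, 8.7/0.3) = 29 servings → $27.55.
peanut butter only: max(39/8, 8.7/0.7) = 12.43 servings → $4.97.
oats + quinoa: intersection lies outside the first quadrant.
oats + cottage cheese with both tight: 2.375 servings and 2.087 servings → $3.05.
oats + peanut butter with both tight: 1.785 servings and 3.759 servings → $2.31.
quinoa + cottage cheese with both tight: 4.297 servings and 0.3559 servings → $6.14.
quinoa + peanut butter with both tight: 4.067 servings and 0.8077 servings → $5.81.
cottage cheese + peanut butter: the both-tight solution has a negative serving — not a feasible corner.
Cheapest feasible corner: $2.31.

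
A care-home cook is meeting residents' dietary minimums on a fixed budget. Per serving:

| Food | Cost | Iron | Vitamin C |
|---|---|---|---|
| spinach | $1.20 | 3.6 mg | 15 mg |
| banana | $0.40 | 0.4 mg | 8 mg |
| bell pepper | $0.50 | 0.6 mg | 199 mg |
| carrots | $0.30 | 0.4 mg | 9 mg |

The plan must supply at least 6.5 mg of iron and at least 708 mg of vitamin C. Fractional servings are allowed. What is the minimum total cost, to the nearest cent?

Minimising a linear cost over {iron ≥ 6.5, vitamin C ≥ 708, servings ≥ 0} — the optimum is at a vertex, using one or two foods.
spinach only: max(6.5/3.6, 708/15) = 47.2 servings → $56.64.
banana only: max(6.5/0.4, 708/8) = 88.5 servings → $35.40.
bell pepper only: max(6.5/0.6, 708/199) = 10.83 servings → $5.42.
carrots only: max(6.5/0.4, 708/9) = 78.67 servings → $23.60.
spinach + banana: the both-tight solution has a negative serving — not a feasible corner.
spinach + bell pepper with both tight: 1.228 servings and 3.465 servings → $3.21.
spinach + carrots with both targets exact would need a negative amount; discard.
banana + bell pepper with both tight: 11.61 servings and 3.091 servings → $6.19.
banana + carrots with both targets exact would need a negative amount; discard.
bell pepper + carrots with both tight: 3.028 servings and 11.71 servings → $5.03.
So the least-cost plan costs $3.21.

$3.21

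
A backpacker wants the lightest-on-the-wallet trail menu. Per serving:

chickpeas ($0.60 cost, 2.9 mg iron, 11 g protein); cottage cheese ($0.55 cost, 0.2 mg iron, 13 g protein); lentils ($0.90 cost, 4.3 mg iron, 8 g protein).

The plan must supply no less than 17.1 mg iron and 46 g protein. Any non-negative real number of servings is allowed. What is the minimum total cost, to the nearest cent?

chickpeas only: max(17.1/2.9, 46/11) = 5.897 servings → $3.54.
cottage cheese only: max(17.1/0.2, 46/13) = 85.5 servings → $47.02.
lentils only: max(17.1/4.3, 46/8) = 5.75 servings → $5.17.
chickpeas + cottage cheese: intersection lies outside the first quadrant.
chickpeas + lentils with both tight: 2.531 servings and 2.27 servings → $3.56.
cottage cheese + lentils with both tight: 1.123 servings and 3.924 servings → $4.15.
So the least-cost plan costs $3.54.

$3.54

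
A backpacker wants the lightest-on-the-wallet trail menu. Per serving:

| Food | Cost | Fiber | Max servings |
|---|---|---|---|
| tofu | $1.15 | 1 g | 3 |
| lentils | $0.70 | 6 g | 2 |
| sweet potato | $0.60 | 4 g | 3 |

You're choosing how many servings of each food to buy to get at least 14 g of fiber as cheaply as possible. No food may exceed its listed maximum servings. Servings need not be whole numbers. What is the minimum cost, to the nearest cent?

$1.70

Cost per g of fiber: lentils $0.1167, sweet potato $0.1500, tofu $1.1500.
Take 2 servings of lentils: +12.0 g fiber for $1.40 (total $1.40, still need 2.0 g).
Take 0.5 servings of sweet potato: +2.0 g fiber for $0.30 (total $1.70, still need 0.0 g).
Filling from the cheapest source first is optimal under one linear minimum: $1.70.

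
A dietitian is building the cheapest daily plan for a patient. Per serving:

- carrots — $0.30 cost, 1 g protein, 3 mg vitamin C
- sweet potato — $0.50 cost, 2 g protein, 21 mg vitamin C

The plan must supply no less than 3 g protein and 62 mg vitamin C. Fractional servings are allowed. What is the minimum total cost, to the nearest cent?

$1.48

At the optimum either one food covers both requirements or two foods hit both targets exactly; no other combination can be cheaper.
carrots only: max(3/1, 62/3) = 20.67 servings → $6.20.
sweet potato only: max(3/2, 62/21) = 2.952 servings → $1.48.
carrots + sweet potato: intersection lies outside the first quadrant.
Cheapest feasible corner: $1.48.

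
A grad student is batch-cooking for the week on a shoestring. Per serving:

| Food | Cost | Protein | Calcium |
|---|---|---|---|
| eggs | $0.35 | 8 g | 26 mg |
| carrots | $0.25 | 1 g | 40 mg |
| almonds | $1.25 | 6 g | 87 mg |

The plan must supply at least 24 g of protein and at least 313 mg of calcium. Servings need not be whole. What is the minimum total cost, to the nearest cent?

At the optimum either one food covers both requirements or two foods hit both targets exactly; no other combination can be cheaper.
eggs only: max(24/8, 313/26) = 12.04 servings → $4.21.
carrots only: max(24/1, 313/40) = 24 servings → $6.00.
almonds only: max(24/6, 313/87) = 4 servings → $5.00.
eggs + carrots with both tight: 2.201 servings and 6.395 servings → $2.37.
eggs + almonds with both tight: 0.3889 servings and 3.481 servings → $4.49.
carrots + almonds: the both-tight solution has a negative serving — not a feasible corner.
Cheapest feasible corner: $2.37.

$2.37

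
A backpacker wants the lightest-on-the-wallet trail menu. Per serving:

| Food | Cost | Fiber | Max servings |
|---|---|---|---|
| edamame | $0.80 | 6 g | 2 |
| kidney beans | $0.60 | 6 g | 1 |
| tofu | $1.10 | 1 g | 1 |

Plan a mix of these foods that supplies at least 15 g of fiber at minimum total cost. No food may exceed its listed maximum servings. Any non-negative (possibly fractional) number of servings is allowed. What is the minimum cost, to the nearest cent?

$1.80

Cost per g of fiber: kidney beans $0.1000, edamame $0.1333, tofu $1.1000.
Take 1 serving of kidney beans: +6.0 g fiber for $0.60 (total $0.60, still need 9.0 g).
Take 1.5 servings of edamame: +9.0 g fiber for $1.20 (total $1.80, still need 0.0 g).
Greedy by cheapest-per-g is optimal for a single linear constraint, so the minimum cost is $1.80.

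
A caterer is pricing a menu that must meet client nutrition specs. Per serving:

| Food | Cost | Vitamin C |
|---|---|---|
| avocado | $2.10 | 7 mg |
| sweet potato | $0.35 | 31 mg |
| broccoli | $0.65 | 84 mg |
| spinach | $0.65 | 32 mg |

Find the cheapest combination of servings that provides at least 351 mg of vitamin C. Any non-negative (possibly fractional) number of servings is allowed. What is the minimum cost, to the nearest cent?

Cost per mg of vitamin C: broccoli $0.0077, sweet potato $0.0113, spinach $0.0203, avocado $0.3000.
With no serving limits, use only broccoli: 351 mg / 84 mg = 4.179 servings × $0.65 = $2.72.

$2.72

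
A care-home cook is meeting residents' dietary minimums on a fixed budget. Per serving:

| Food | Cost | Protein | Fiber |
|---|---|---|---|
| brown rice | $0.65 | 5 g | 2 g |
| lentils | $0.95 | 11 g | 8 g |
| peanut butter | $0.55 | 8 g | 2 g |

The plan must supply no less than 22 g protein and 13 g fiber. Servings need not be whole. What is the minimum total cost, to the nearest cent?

This is a tiny linear program; its minimum lies at a vertex of the feasible set. List the vertices and price them.
brown rice only: max(22/5, 13/2) = 6.5 servings → $4.22.
lentils only: max(22/11, 13/8) = 2 servings → $1.90.
peanut butter only: max(22/8, 13/2) = 6.5 servings → $3.58.
brown rice + lentils with both tight: 1.833 servings and 1.167 servings → $2.30.
brown rice + peanut butter: the both-tight solution has a negative serving — not a feasible corner.
lentils + peanut butter with both tight: 1.429 servings and 0.7857 servings → $1.79.
So the least-cost plan costs $1.79.

$1.79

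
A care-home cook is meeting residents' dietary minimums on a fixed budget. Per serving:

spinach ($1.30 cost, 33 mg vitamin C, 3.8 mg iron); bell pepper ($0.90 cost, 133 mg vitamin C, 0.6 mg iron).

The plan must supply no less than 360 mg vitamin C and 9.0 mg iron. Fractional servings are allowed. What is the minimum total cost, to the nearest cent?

With two linear requirements the optimum uses one or two foods; enumerate the corners.
spinach only: max(360/33, 9.0/3.8) = 10.91 servings → $14.18.
bell pepper only: max(360/133, 9.0/0.6) = 15 servings → $13.50.
spinach + bell pepper with both tight: 2.02 servings and 2.206 servings → $4.61.
The minimum over all feasible corners is $4.61.

$4.61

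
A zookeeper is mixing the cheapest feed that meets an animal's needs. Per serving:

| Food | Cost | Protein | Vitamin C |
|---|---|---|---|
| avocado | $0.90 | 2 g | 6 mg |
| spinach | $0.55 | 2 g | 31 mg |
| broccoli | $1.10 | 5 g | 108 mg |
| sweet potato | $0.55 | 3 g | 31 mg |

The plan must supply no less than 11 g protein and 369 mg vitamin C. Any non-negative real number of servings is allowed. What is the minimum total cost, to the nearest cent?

This is a tiny linear program; its minimum lies at a vertex of the feasible set. List the vertices and price them.
avocado only: max(11/2, 369/6) = 61.5 servings → $55.35.
spinach only: max(11/2, 369/31) = 11.9 servings → $6.55.
broccoli only: max(11/5, 369/108) = 3.417 servings → $3.76.
sweet potato only: max(11/3, 369/31) = 11.9 servings → $6.55.
avocado + spinach: intersection lies outside the first quadrant.
avocado + broccoli: intersection lies outside the first quadrant.
avocado + sweet potato: the both-tight solution has a negative serving — not a feasible corner.
spinach + broccoli with both targets exact would need a negative amount; discard.
spinach + sweet potato with both targets exact would need a negative amount; discard.
broccoli + sweet potato: intersection lies outside the first quadrant.
Cheapest feasible corner: $3.76.

$3.76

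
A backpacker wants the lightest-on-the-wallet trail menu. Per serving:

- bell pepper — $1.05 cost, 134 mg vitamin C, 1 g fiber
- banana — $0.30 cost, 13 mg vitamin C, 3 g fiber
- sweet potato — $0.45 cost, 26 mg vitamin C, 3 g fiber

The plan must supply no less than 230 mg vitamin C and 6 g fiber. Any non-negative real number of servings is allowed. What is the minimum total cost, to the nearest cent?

$2.09

Minimising a linear cost over {vitamin C ≥ 230, fiber ≥ 6, servings ≥ 0} — the optimum is at a vertex, using one or two foods.
bell pepper only: max(230/134, 6/1) = 6 servings → $6.30.
banana only: max(230/13, 6/3) = 17.69 servings → $5.31.
sweet potato only: max(230/26, 6/3) = 8.846 servings → $3.98.
bell pepper + banana with both tight: 1.573 servings and 1.476 servings → $2.09.
bell pepper + sweet potato with both tight: 1.42 servings and 1.527 servings → $2.18.
banana + sweet potato with both targets exact would need a negative amount; discard.
The minimum over all feasible corners is $2.09.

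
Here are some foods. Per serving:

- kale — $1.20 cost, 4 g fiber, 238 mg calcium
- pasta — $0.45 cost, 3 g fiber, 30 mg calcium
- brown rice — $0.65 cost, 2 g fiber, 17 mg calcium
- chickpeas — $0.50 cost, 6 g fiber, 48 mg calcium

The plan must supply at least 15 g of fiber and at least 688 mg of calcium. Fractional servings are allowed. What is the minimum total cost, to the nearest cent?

Check every corner: each single food scaled to meet both minima, and each pair solved so both constraints bind.
kale only: max(15/4, 688/238) = 3.75 servings → $4.50.
pasta only: max(15/3, 688/30) = 22.93 servings → $10.32.
brown rice only: max(15/2, 688/17) = 40.47 servings → $26.31.
chickpeas only: max(15/6, 688/48) = 14.33 servings → $7.17.
kale + pasta with both tight: 2.717 servings and 1.377 servings → $3.88.
kale + brown rice with both tight: 2.748 servings and 2.005 servings → $4.60.
kale + chickpeas with both tight: 2.757 servings and 0.6618 servings → $3.64.
pasta + brown rice: the both-tight solution has a negative serving — not a feasible corner.
pasta + chickpeas with both targets exact would need a negative amount; discard.
brown rice + chickpeas with both targets exact would need a negative amount; discard.
The minimum over all feasible corners is $3.64.

$3.64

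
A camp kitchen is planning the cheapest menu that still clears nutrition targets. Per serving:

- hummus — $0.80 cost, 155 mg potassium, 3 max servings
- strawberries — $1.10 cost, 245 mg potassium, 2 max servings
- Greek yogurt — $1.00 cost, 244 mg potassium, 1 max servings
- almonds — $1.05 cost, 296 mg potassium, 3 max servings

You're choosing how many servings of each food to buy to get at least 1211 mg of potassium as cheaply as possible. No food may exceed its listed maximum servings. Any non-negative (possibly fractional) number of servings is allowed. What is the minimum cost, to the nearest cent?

$4.50

Cost per mg of potassium: almonds $0.0035, Greek yogurt $0.0041, strawberries $0.0045, hummus $0.0052.
Take 3 servings of almonds: +888.0 mg potassium for $3.15 (total $3.15, still need 323.0 mg).
Take 1 serving of Greek yogurt: +244.0 mg potassium for $1.00 (total $4.15, still need 79.0 mg).
Take 0.3224 servings of strawberries: +79.0 mg potassium for $0.35 (total $4.50, still need 0.0 mg).
Greedy by cheapest-per-mg is optimal for a single linear constraint, so the minimum cost is $4.50.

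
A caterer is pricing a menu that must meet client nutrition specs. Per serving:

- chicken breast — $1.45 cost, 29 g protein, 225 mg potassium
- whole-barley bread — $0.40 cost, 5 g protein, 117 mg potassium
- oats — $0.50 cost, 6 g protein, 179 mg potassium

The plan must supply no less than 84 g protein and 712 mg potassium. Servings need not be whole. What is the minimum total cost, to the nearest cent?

Two binding constraints pin down two serving amounts, so the optimal mix uses at most two foods. The candidates are each food alone (scaled to the tighter of protein/potassium) and each pair with both constraints tight.
chicken breast only: max(84/29, 712/225) = 3.164 servings → $4.59.
whole-barley bread only: max(84/5, 712/117) = 16.8 servings → $6.72.
oats only: max(84/6, 712/179) = 14 servings → $7.00.
chicken breast + whole-barley bread with both tight: 2.764 servings and 0.7707 servings → $4.32.
chicken breast + oats with both tight: 2.802 servings and 0.4551 servings → $4.29.
whole-barley bread + oats: intersection lies outside the first quadrant.
The minimum over all feasible corners is $4.29.

$4.29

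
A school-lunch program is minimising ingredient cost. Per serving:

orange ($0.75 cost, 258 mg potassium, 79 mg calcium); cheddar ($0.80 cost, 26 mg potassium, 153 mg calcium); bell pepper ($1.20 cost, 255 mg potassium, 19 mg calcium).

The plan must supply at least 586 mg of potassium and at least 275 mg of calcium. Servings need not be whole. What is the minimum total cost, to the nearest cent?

$2.18

Check every corner: each single food scaled to meet both minima, and each pair solved so both constraints bind.
orange only: max(586/258, 275/79) = 3.481 servings → $2.61.
cheddar only: max(586/26, 275/153) = 22.54 servings → $18.03.
bell pepper only: max(586/255, 275/19) = 14.47 servings → $17.37.
orange + cheddar with both tight: 2.205 servings and 0.6589 servings → $2.18.
orange + bell pepper with both targets exact would need a negative amount; discard.
cheddar + bell pepper with both tight: 1.531 servings and 2.142 servings → $3.80.
Cheapest feasible corner: $2.18.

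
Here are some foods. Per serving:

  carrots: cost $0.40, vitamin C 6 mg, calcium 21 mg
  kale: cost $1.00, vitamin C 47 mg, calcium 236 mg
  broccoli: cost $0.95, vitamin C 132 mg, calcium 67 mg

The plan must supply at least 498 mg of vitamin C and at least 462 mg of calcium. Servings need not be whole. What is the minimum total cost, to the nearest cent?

Two binding constraints pin down two serving amounts, so the optimal mix uses at most two foods. The candidates are each food alone (scaled to the tighter of vitamin C/calcium) and each pair with both constraints tight.
carrots only: max(498/6, 462/21) = 83 servings → $33.20.
kale only: max(498/47, 462/236) = 10.6 servings → $10.60.
broccoli only: max(498/132, 462/67) = 6.896 servings → $6.55.
carrots + kale with both targets exact would need a negative amount; discard.
carrots + broccoli with both tight: 11.65 servings and 3.243 servings → $7.74.
kale + broccoli with both tight: 0.9863 servings and 3.422 servings → $4.24.
So the least-cost plan costs $4.24.

$4.24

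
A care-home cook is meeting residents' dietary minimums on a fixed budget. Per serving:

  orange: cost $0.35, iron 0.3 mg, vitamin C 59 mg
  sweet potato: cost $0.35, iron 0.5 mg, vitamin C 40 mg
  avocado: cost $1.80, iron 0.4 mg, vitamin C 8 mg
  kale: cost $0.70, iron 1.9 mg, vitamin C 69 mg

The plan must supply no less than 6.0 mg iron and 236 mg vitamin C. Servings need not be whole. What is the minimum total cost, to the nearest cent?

The cheapest plan sits at a corner of the feasible region — with two constraints it uses at most two foods.
orange only: max(6.0/0.3, 236/59) = 20 servings → $7.00.
sweet potato only: max(6.0/0.5, 236/40) = 12 servings → $4.20.
avocado only: max(6.0/0.4, 236/8) = 29.5 servings → $53.10.
kale only: max(6.0/1.9, 236/69) = 3.42 servings → $2.39.
orange + sweet potato with both targets exact would need a negative amount; discard.
orange + avocado with both tight: 2.189 servings and 13.36 servings → $24.81.
orange + kale with both tight: 0.3764 servings and 3.098 servings → $2.30.
sweet potato + avocado with both tight: 3.867 servings and 10.17 servings → $19.65.
sweet potato + kale with both tight: 0.8289 servings and 2.94 servings → $2.35.
avocado + kale: the both-tight solution has a negative serving — not a feasible corner.
Cheapest feasible corner: $2.30.

$2.30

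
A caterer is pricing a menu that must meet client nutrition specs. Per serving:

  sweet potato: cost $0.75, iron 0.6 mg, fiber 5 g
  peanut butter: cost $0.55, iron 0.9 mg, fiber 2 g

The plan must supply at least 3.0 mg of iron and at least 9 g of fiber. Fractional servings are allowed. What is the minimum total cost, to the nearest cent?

Two binding constraints pin down two serving amounts, so the optimal mix uses at most two foods. The candidates are each food alone (scaled to the tighter of iron/fiber) and each pair with both constraints tight.
sweet potato only: max(3.0/0.6, 9/5) = 5 servings → $3.75.
peanut butter only: max(3.0/0.9, 9/2) = 4.5 servings → $2.48.
sweet potato + peanut butter with both tight: 0.6364 servings and 2.909 servings → $2.08.
Cheapest feasible corner: $2.08.

$2.08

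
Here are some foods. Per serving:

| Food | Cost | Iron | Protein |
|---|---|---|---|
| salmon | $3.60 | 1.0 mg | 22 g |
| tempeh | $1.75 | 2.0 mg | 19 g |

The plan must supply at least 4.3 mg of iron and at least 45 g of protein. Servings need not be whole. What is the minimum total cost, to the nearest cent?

An LP optimum is at a vertex; with two nutrient constraints at most two foods are used. Check each candidate.
salmon only: max(4.3/1.0, 45/22) = 4.3 servings → $15.48.
tempeh only: max(4.3/2.0, 45/19) = 2.368 servings → $4.14.
salmon + tempeh with both tight: 0.332 servings and 1.984 servings → $4.67.
Cheapest feasible corner: $4.14.

$4.14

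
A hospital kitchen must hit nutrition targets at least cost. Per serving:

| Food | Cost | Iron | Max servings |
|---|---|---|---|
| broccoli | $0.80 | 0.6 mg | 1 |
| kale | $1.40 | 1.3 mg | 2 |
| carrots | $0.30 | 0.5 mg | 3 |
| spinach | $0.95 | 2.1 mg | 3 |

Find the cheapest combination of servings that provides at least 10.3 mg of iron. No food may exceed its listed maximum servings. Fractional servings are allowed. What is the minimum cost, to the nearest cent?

$6.44

Cost per mg of iron: spinach $0.4524, carrots $0.6000, kale $1.0769, broccoli $1.3333.
Take 3 servings of spinach: +6.3 mg iron for $2.85 (total $2.85, still need 4.0 mg).
Take 3 servings of carrots: +1.5 mg iron for $0.90 (total $3.75, still need 2.5 mg).
Take 1.923 servings of kale: +2.5 mg iron for $2.69 (total $6.44, still need 0.0 mg).
Filling from the cheapest source first is optimal under one linear minimum: $6.44.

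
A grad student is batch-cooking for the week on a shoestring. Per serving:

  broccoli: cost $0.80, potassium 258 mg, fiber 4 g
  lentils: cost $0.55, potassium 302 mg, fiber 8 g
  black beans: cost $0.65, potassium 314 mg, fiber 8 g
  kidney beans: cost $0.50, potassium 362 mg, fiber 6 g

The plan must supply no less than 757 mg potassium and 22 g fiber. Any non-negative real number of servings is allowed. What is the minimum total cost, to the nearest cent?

This is a tiny linear program; its minimum lies at a vertex of the feasible set. List the vertices and price them.
broccoli only: max(757/258, 22/4) = 5.5 servings → $4.40.
lentils only: max(757/302, 22/8) = 2.75 servings → $1.51.
black beans only: max(757/314, 22/8) = 2.75 servings → $1.79.
kidney beans only: max(757/362, 22/6) = 3.667 servings → $1.83.
broccoli + lentils: intersection lies outside the first quadrant.
broccoli + black beans: intersection lies outside the first quadrant.
broccoli + kidney beans: intersection lies outside the first quadrant.
lentils + black beans with both targets exact would need a negative amount; discard.
lentils + kidney beans with both targets exact would need a negative amount; discard.
black beans + kidney beans: intersection lies outside the first quadrant.
Cheapest feasible corner: $1.51.

$1.51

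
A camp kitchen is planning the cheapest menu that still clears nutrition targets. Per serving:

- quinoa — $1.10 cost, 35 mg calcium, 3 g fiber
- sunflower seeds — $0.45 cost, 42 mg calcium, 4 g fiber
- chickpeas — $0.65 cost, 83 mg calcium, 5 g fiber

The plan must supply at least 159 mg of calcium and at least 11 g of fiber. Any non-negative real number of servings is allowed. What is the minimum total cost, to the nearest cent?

$1.36

A basic optimal solution has at most two foods positive. Try each food alone and each pair with both targets met exactly.
quinoa only: max(159/35, 11/3) = 4.543 servings → $5.00.
sunflower seeds only: max(159/42, 11/4) = 3.786 servings → $1.70.
chickpeas only: max(159/83, 11/5) = 2.2 servings → $1.43.
quinoa + sunflower seeds with both targets exact would need a negative amount; discard.
quinoa + chickpeas with both tight: 1.595 servings and 1.243 servings → $2.56.
sunflower seeds + chickpeas with both tight: 0.9672 servings and 1.426 servings → $1.36.
So the least-cost plan costs $1.36.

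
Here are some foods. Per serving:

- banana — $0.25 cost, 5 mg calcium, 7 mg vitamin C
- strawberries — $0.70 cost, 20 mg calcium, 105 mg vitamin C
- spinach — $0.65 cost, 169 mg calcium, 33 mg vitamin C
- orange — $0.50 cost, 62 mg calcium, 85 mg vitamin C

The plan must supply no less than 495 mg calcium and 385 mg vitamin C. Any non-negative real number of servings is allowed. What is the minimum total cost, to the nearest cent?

banana only: max(495/5, 385/7) = 99 servings → $24.75.
strawberries only: max(495/20, 385/105) = 24.75 servings → $17.32.
spinach only: max(495/169, 385/33) = 11.67 servings → $7.58.
orange only: max(495/62, 385/85) = 7.984 servings → $3.99.
banana + strawberries with both targets exact would need a negative amount; discard.
banana + spinach with both tight: 47.87 servings and 1.513 servings → $12.95.
banana + orange: the both-tight solution has a negative serving — not a feasible corner.
strawberries + spinach with both tight: 2.852 servings and 2.591 servings → $3.68.
strawberries + orange: the both-tight solution has a negative serving — not a feasible corner.
spinach + orange with both tight: 1.478 servings and 3.956 servings → $2.94.
The minimum over all feasible corners is $2.94.

$2.94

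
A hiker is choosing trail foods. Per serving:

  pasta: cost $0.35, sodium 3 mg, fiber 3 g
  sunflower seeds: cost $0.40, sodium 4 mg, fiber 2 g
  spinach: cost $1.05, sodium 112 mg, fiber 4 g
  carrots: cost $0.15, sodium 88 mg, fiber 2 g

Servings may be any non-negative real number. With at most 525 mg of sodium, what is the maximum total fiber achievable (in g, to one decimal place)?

Fiber per mg sodium: pasta 1, sunflower seeds 0.5, spinach 0.03571, carrots 0.02273.
With no serving limits, spend the whole sodium allowance on pasta: 525 mg / 3 mg × 3 g = 525.0 g.

525.0 g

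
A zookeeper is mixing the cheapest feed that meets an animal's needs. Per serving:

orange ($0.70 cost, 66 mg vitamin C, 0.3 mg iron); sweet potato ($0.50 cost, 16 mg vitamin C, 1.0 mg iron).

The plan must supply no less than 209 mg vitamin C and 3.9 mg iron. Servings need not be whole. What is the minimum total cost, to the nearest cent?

$3.27

orange only: max(209/66, 3.9/0.3) = 13 servings → $9.10.
sweet potato only: max(209/16, 3.9/1.0) = 13.06 servings → $6.53.
orange + sweet potato with both tight: 2.395 servings and 3.181 servings → $3.27.
Cheapest feasible corner: $3.27.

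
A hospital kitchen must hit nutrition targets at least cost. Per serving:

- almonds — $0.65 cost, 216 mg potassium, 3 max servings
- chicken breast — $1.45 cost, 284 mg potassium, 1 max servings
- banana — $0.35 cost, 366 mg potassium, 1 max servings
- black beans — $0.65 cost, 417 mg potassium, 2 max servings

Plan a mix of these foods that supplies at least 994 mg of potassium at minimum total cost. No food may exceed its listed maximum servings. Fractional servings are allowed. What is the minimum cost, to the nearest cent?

Cost per mg of potassium: banana $0.0010, black beans $0.0016, almonds $0.0030, chicken breast $0.0051.
Take 1 serving of banana: +366.0 mg potassium for $0.35 (total $0.35, still need 628.0 mg).
Take 1.506 servings of black beans: +628.0 mg potassium for $0.98 (total $1.33, still need 0.0 mg).
Greedy by cheapest-per-mg is optimal for a single linear constraint, so the minimum cost is $1.33.

$1.33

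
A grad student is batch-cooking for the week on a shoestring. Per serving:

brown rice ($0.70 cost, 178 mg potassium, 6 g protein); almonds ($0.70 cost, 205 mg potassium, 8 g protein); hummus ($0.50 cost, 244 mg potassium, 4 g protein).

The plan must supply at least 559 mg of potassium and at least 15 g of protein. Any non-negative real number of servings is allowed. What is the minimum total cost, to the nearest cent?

A basic optimal solution has at most two foods positive. Try each food alone and each pair with both targets met exactly.
brown rice only: max(559/178, 15/6) = 3.14 servings → $2.20.
almonds only: max(559/205, 15/8) = 2.727 servings → $1.91.
hummus only: max(559/244, 15/4) = 3.75 servings → $1.88.
brown rice + almonds with both targets exact would need a negative amount; discard.
brown rice + hummus with both tight: 1.894 servings and 0.9096 servings → $1.78.
almonds + hummus with both tight: 1.258 servings and 1.234 servings → $1.50.
Cheapest feasible corner: $1.50.

$1.50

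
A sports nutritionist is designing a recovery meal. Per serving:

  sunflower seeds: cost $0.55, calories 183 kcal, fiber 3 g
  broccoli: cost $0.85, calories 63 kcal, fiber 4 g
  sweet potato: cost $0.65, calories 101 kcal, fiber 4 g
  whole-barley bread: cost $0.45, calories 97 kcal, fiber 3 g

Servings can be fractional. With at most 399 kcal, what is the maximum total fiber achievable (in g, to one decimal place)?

25.3 g

Fiber per kcal: broccoli 0.06349, sweet potato 0.0396, whole-barley bread 0.03093, sunflower seeds 0.01639.
With no serving limits, spend the whole calories allowance on broccoli: 399 kcal / 63 kcal × 4 g = 25.3 g.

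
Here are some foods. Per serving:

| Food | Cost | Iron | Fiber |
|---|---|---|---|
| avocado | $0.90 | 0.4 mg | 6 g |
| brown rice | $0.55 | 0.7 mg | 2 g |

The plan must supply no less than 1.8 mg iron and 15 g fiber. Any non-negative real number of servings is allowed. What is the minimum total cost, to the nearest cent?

$2.60

avocado only: max(1.8/0.4, 15/6) = 4.5 servings → $4.05.
brown rice only: max(1.8/0.7, 15/2) = 7.5 servings → $4.12.
avocado + brown rice with both tight: 2.029 servings and 1.412 servings → $2.60.
The minimum over all feasible corners is $2.60.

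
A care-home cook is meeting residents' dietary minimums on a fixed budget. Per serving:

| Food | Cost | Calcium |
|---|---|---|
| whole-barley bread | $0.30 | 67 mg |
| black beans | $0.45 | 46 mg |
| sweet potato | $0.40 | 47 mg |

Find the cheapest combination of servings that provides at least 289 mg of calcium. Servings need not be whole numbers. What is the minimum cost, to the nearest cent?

Cost per mg of calcium: whole-barley bread $0.0045, sweet potato $0.0085, black beans $0.0098.
With no serving limits, use only whole-barley bread: 289 mg / 67 mg = 4.313 servings × $0.30 = $1.29.

$1.29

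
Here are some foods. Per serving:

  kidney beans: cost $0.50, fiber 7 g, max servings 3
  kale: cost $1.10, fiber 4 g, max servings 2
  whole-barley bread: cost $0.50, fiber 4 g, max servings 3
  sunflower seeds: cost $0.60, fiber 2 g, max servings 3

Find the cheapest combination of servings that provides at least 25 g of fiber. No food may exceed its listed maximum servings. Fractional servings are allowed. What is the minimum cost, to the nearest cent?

$2.00

Cost per g of fiber: kidney beans $0.0714, whole-barley bread $0.1250, kale $0.2750, sunflower seeds $0.3000.
Take 3 servings of kidney beans: +21.0 g fiber for $1.50 (total $1.50, still need 4.0 g).
Take 1 serving of whole-barley bread: +4.0 g fiber for $0.50 (total $2.00, still need 0.0 g).
Filling from the cheapest source first is optimal under one linear minimum: $2.00.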